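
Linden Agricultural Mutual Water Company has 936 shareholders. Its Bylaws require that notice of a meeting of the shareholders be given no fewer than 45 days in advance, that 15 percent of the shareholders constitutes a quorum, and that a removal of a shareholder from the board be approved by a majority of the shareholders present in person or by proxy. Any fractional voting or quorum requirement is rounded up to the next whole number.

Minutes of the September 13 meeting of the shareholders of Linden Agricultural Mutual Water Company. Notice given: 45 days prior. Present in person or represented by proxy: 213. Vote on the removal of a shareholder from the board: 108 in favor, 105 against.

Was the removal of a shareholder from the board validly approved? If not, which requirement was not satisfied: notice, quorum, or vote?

Valid — all requirements satisfied.

Notice: 45 days given; 45 required. Satisfied.
Quorum: 15% of 936 = 140.40, rounded up to 141; 213 present. Satisfied.
Vote: requires a majority of those present (213); a majority of 213 is 107, so 107 needed; 108 in favor. Satisfied.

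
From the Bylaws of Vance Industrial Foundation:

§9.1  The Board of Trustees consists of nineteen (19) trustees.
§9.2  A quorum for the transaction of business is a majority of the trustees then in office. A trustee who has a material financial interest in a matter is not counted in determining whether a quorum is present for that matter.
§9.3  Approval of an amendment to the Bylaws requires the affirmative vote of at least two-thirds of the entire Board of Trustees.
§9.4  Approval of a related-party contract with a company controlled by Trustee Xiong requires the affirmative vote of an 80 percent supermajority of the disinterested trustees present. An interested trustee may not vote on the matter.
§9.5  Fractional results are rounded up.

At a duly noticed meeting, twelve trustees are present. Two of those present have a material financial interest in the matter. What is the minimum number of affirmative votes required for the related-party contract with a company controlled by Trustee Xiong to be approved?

8

The related-party contract with a company controlled by Trustee Xiong requires four-fifths of the disinterested trustees present (12 − 2 = 10).
4/5 of 10 = 8.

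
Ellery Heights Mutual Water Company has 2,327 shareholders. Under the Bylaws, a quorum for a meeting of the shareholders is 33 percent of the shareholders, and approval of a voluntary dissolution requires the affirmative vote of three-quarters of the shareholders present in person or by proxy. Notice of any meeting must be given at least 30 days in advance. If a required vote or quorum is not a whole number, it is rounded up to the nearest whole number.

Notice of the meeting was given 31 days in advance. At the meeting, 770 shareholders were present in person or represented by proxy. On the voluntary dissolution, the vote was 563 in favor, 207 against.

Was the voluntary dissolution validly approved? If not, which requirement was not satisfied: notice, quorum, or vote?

Notice: 31 days given; 30 required. Satisfied.
Quorum: 33% of 2,327 = 767.91, rounded up to 768; 770 present. Satisfied.
Vote: requires three-fourths of those present (770); 3/4 of 770 = 577.50, rounded up to 578, so 578 needed; 563 in favor. Not satisfied.

Invalid — vote requirement not satisfied.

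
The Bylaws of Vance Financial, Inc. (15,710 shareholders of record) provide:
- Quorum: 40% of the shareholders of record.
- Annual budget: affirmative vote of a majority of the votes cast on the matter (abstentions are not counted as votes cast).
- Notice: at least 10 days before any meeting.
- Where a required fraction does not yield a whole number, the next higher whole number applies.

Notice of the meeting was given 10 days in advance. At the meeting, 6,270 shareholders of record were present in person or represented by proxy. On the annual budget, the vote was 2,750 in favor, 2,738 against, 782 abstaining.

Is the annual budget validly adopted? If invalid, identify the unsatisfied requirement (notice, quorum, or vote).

Invalid — quorum requirement not satisfied.

Notice: 10 days given; 10 required. Satisfied.
Quorum: 40% of 15,710 = 6,284; 6,270 present. Not satisfied.
Vote: requires a majority of the votes cast (6,270 − 782 abstaining = 5,488); a majority of 5488 is 2745, so 2,745 needed; 2,750 in favor. Satisfied.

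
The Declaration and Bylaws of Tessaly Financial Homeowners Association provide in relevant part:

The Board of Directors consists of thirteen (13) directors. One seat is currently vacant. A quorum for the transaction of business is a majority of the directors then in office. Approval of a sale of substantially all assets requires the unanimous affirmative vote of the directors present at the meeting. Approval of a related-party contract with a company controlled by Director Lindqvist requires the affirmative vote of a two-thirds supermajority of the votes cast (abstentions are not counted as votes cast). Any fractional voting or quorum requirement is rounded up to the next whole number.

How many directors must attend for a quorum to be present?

A majority of 12 is 7.

7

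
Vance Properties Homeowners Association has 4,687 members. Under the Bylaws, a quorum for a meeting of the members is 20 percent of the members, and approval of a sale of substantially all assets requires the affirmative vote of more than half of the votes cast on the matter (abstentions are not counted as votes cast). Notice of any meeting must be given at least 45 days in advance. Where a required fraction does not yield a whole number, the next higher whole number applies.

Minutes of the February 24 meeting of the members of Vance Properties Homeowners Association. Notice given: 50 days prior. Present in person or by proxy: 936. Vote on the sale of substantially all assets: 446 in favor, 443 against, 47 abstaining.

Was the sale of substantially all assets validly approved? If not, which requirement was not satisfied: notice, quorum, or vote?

Invalid — quorum requirement not satisfied.

Notice: 50 days given; 45 required. Satisfied.
Quorum: 20% of 4,687 = 937.40, rounded up to 938; 936 present. Not satisfied.
Vote: requires a majority of the votes cast (936 − 47 abstaining = 889); a majority of 889 is 445, so 445 needed; 446 in favor. Satisfied.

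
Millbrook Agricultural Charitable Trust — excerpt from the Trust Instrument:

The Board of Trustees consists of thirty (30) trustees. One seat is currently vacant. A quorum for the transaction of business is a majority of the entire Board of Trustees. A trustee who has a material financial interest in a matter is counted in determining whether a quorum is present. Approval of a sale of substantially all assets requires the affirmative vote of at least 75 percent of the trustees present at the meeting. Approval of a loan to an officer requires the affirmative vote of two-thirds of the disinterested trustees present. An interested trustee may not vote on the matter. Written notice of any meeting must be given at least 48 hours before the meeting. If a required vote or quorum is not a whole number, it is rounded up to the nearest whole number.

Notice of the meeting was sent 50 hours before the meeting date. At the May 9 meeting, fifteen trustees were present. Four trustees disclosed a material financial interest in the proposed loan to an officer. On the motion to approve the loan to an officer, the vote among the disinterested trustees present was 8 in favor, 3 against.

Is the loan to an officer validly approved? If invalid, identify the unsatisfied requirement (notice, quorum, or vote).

Notice: 50 hours given; 48 required (50 ≥ 48). Satisfied.
Quorum: 15 present (interested trustees count toward quorum); quorum is 16. Not satisfied.
Vote: the loan to an officer requires two-thirds of the disinterested trustees present (15 − 4 = 11). 2/3 of 11 = 7.33, rounded up to 8, so 8 affirmative votes are needed; 8 voted in favor. Satisfied. (Moot — without a quorum no business can be validly transacted.)

Invalid — quorum requirement not satisfied.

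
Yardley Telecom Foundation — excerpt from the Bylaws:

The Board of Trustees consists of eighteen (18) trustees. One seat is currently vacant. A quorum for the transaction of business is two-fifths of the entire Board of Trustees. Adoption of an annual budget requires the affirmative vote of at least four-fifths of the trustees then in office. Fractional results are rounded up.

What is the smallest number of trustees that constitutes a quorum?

8

2/5 of 18 = 7.20, rounded up to 8.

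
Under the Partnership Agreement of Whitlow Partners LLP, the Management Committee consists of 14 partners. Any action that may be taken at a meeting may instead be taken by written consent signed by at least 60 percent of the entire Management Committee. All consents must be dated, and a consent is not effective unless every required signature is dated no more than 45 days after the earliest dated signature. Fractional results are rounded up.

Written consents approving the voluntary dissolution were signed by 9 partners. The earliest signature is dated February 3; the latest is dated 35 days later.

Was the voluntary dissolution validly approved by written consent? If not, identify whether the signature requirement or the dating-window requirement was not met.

Signatures required: at least 60 percent of 14 — 3/5 of 14 = 8.40, rounded up to 9, so 9 needed; 9 signed. Sufficient.
Dating window: the latest signature is 35 days after the earliest; the limit is 45 days. Within the window.

Effective — both the signature and dating-window requirements are satisfied.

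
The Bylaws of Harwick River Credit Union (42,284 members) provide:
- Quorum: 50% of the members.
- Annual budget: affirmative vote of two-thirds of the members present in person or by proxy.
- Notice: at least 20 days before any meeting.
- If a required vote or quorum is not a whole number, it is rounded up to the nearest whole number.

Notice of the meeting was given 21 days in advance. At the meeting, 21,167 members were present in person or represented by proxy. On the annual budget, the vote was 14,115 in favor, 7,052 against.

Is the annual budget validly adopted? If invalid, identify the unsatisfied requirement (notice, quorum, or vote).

Valid — all requirements satisfied.

Notice: 21 days given; 20 required. Satisfied.
Quorum: 50% of 42,284 = 21,142; 21,167 present. Satisfied.
Vote: requires two-thirds of those present (21,167); 2/3 of 21167 = 14111.33, rounded up to 14112, so 14,112 needed; 14,115 in favor. Satisfied.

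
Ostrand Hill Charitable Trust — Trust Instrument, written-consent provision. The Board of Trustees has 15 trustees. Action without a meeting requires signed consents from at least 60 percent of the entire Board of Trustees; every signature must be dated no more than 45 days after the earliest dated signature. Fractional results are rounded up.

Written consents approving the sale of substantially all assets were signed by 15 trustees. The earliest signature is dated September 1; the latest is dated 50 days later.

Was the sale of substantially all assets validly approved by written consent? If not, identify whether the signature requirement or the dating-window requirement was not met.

Signatures required: at least 60 percent of 15 — 3/5 of 15 = 9, so 9 needed; 15 signed. Sufficient.
Dating window: the latest signature is 50 days after the earliest; the limit is 45 days. Outside the window.

Not effective — dating-window requirement not satisfied.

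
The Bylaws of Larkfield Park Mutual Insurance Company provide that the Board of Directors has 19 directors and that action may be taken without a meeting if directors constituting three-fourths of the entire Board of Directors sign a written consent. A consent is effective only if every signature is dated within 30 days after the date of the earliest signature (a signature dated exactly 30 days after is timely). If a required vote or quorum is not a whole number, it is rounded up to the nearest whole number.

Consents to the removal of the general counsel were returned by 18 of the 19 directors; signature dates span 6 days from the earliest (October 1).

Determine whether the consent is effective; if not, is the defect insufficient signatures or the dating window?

Signatures required: three-fourths of 19 — 3/4 of 19 = 14.25, rounded up to 15, so 15 needed; 18 signed. Sufficient.
Dating window: the latest signature is 6 days after the earliest; the limit is 30 days. Within the window.

Effective — both the signature and dating-window requirements are satisfied.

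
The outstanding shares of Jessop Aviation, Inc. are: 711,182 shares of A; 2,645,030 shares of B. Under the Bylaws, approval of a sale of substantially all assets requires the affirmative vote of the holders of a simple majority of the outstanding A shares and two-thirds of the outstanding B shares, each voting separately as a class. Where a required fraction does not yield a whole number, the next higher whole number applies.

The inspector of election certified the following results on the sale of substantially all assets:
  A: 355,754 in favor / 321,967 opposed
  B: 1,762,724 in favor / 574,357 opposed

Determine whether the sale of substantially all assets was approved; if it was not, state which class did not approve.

Not approved — the B shares did not give the required vote.

A: a majority of 711182 is 355592; 355,592 required, 355,754 in favor — approved.
B: 2/3 of 2645030 = 1763353.33, rounded up to 1763354; 1,763,354 required, 1,762,724 in favor — not approved.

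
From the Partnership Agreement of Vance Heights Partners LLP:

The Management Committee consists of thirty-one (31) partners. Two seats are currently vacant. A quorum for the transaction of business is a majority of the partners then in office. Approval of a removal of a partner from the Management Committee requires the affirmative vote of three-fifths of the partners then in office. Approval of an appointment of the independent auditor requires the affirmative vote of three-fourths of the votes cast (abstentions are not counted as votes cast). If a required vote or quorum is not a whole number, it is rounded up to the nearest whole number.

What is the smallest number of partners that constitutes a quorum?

A majority of 29 is 15.

15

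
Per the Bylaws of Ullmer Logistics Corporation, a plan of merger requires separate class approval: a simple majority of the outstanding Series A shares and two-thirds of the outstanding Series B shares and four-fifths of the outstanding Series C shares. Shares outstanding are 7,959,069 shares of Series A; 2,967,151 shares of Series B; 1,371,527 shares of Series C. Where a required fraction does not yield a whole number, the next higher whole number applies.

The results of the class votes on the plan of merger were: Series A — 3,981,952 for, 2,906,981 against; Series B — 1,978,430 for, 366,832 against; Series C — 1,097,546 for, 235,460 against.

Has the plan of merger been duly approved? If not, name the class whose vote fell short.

Series A: a majority of 7959069 is 3979535; 3,979,535 required, 3,981,952 in favor — approved.
Series B: 2/3 of 2967151 = 1978100.67, rounded up to 1978101; 1,978,101 required, 1,978,430 in favor — approved.
Series C: 4/5 of 1371527 = 1097221.60, rounded up to 1097222; 1,097,222 required, 1,097,546 in favor — approved.

Approved — every class gave the required vote.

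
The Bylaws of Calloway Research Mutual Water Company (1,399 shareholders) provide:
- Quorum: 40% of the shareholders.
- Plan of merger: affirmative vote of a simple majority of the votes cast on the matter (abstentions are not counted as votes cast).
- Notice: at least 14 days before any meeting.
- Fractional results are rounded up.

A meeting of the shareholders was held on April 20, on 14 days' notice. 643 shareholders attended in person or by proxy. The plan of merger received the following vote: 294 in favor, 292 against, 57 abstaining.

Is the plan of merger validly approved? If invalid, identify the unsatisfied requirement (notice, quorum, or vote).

Notice: 14 days given; 14 required. Satisfied.
Quorum: 40% of 1,399 = 559.60, rounded up to 560; 643 present. Satisfied.
Vote: requires a majority of the votes cast (643 − 57 abstaining = 586); a majority of 586 is 294, so 294 needed; 294 in favor. Satisfied.

Valid — all requirements satisfied.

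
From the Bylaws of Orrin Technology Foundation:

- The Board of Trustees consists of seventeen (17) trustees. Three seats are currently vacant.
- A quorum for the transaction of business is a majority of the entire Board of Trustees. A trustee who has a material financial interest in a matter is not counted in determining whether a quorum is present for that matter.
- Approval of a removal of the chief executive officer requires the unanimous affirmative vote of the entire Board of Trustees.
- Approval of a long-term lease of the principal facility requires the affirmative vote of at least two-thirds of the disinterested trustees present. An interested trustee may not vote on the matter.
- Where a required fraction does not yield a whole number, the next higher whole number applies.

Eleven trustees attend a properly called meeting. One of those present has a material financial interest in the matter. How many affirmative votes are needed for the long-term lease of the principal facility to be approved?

7

The long-term lease of the principal facility requires two-thirds of the disinterested trustees present (11 − 1 = 10).
2/3 of 10 = 6.67, rounded up to 7.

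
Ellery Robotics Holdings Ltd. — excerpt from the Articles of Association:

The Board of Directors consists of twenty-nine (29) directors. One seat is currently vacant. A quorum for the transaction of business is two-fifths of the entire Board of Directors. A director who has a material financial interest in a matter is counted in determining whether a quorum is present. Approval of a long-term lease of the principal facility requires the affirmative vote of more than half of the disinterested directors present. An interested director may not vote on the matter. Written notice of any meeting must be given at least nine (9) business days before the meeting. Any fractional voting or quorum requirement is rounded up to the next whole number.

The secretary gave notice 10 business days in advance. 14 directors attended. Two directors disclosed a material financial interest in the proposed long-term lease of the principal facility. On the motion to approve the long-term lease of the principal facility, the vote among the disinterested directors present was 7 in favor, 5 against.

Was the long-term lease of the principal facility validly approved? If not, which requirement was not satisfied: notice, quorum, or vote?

Valid — all requirements satisfied.

Notice: 10 business days given; 9 required (10 ≥ 9). Satisfied.
Quorum: 14 present (interested directors count toward quorum); quorum is 12. Satisfied.
Vote: the long-term lease of the principal facility requires a majority of the disinterested directors present (14 − 2 = 12). A majority of 12 is 7, so 7 affirmative votes are needed; 7 voted in favor. Satisfied.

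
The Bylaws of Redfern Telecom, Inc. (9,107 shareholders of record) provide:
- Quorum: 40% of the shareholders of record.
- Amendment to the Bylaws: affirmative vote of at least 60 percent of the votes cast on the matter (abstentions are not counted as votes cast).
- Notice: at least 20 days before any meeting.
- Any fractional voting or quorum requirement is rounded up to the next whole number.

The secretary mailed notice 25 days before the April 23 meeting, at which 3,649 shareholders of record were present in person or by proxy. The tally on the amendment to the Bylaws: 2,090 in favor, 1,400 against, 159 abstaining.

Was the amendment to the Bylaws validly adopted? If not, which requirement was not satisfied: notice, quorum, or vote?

Invalid — vote requirement not satisfied.

Notice: 25 days given; 20 required. Satisfied.
Quorum: 40% of 9,107 = 3,642.80, rounded up to 3,643; 3,649 present. Satisfied.
Vote: requires three-fifths of the votes cast (3,649 − 159 abstaining = 3,490); 3/5 of 3490 = 2094, so 2,094 needed; 2,090 in favor. Not satisfied.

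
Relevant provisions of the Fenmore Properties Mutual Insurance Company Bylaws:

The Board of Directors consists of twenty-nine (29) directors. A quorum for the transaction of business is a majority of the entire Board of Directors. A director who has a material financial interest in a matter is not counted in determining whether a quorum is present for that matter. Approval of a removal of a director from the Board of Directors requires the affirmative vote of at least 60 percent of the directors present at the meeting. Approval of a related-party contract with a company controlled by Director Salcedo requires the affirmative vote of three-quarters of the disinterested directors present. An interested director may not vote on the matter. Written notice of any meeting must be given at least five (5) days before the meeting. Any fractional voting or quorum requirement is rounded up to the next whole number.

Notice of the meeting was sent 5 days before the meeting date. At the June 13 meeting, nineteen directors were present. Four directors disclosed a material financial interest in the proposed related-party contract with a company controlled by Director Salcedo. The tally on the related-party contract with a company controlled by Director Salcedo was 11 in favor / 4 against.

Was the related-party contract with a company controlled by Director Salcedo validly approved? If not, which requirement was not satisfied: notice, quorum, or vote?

Notice: 5 days given; 5 required (5 ≥ 5). Satisfied.
Quorum: 19 present, but the 4 interested directors do not count, leaving 15. Quorum is 15. Satisfied.
Vote: the related-party contract with a company controlled by Director Salcedo requires three-fourths of the disinterested directors present (19 − 4 = 15). 3/4 of 15 = 11.25, rounded up to 12, so 12 affirmative votes are needed; 11 voted in favor. Not satisfied.

Invalid — vote requirement not satisfied.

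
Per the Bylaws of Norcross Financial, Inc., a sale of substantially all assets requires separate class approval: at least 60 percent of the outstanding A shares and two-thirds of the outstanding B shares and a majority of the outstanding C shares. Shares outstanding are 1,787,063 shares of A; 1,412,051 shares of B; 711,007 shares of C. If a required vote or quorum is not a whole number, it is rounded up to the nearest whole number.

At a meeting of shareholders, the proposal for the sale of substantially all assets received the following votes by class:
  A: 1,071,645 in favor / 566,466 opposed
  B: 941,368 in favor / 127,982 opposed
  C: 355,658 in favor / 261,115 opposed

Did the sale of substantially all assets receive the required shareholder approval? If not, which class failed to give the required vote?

A: 3/5 of 1787063 = 1072237.80, rounded up to 1072238; 1,072,238 required, 1,071,645 in favor — not approved.
B: 2/3 of 1412051 = 941367.33, rounded up to 941368; 941,368 required, 941,368 in favor — approved.
C: a majority of 711007 is 355504; 355,504 required, 355,658 in favor — approved.

Not approved — the A shares did not give the required vote.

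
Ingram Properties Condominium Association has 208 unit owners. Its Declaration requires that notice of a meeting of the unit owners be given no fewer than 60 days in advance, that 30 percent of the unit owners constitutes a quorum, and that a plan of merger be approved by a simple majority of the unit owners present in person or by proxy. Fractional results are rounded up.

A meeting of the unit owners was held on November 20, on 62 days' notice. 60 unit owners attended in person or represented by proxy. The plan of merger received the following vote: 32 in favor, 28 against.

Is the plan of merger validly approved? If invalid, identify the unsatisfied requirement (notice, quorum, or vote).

Invalid — quorum requirement not satisfied.

Notice: 62 days given; 60 required. Satisfied.
Quorum: 30% of 208 = 62.40, rounded up to 63; 60 present. Not satisfied.
Vote: requires a majority of those present (60); a majority of 60 is 31, so 31 needed; 32 in favor. Satisfied.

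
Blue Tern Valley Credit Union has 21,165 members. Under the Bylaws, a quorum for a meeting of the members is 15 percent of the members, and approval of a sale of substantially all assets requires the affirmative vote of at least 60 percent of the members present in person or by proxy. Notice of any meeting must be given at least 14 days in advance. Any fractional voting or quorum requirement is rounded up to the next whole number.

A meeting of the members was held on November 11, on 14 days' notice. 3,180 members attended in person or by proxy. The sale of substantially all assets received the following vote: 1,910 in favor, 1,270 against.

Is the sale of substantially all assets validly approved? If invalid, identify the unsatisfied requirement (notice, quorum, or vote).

Valid — all requirements satisfied.

Notice: 14 days given; 14 required. Satisfied.
Quorum: 15% of 21,165 = 3,174.75, rounded up to 3,175; 3,180 present. Satisfied.
Vote: requires three-fifths of those present (3,180); 3/5 of 3180 = 1908, so 1,908 needed; 1,910 in favor. Satisfied.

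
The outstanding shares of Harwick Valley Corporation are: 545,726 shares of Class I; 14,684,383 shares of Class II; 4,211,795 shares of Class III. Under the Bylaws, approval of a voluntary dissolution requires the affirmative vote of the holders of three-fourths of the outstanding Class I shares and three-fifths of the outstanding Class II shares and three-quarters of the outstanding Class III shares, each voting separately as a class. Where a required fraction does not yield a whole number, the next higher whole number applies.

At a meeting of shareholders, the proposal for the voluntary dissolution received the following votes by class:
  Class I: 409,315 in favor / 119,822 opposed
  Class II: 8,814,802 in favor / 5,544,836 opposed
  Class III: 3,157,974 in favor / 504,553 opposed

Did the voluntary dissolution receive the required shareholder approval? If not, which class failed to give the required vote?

Not approved — the Class III shares did not give the required vote.

Class I: 3/4 of 545726 = 409294.50, rounded up to 409295; 409,295 required, 409,315 in favor — approved.
Class II: 3/5 of 14684383 = 8810629.80, rounded up to 8810630; 8,810,630 required, 8,814,802 in favor — approved.
Class III: 3/4 of 4211795 = 3158846.25, rounded up to 3158847; 3,158,847 required, 3,157,974 in favor — not approved.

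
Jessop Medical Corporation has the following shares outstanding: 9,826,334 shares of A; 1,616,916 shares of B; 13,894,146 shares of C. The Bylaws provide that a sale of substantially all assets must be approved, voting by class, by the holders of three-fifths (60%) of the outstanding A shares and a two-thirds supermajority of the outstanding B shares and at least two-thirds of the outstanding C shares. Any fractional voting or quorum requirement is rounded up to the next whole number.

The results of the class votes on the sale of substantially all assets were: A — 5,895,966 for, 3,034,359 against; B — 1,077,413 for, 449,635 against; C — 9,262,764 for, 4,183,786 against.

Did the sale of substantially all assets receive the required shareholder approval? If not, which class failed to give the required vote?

A: 3/5 of 9826334 = 5895800.40, rounded up to 5895801; 5,895,801 required, 5,895,966 in favor — approved.
B: 2/3 of 1616916 = 1077944; 1,077,944 required, 1,077,413 in favor — not approved.
C: 2/3 of 13894146 = 9262764; 9,262,764 required, 9,262,764 in favor — approved.

Not approved — the B shares did not give the required vote.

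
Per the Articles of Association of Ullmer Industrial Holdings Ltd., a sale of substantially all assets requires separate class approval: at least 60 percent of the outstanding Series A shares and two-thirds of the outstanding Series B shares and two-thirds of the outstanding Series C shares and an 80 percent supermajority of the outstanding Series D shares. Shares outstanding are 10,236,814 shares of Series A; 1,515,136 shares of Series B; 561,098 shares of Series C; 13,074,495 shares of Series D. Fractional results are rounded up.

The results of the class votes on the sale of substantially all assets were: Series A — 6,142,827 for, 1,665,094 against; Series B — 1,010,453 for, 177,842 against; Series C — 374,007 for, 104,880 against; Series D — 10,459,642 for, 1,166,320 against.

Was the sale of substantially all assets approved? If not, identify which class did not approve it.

Not approved — the Series C shares did not give the required vote.

Series A: 3/5 of 10236814 = 6142088.40, rounded up to 6142089; 6,142,089 required, 6,142,827 in favor — approved.
Series B: 2/3 of 1515136 = 1010090.67, rounded up to 1010091; 1,010,091 required, 1,010,453 in favor — approved.
Series C: 2/3 of 561098 = 374065.33, rounded up to 374066; 374,066 required, 374,007 in favor — not approved.
Series D: 4/5 of 13074495 = 10459596; 10,459,596 required, 10,459,642 in favor — approved.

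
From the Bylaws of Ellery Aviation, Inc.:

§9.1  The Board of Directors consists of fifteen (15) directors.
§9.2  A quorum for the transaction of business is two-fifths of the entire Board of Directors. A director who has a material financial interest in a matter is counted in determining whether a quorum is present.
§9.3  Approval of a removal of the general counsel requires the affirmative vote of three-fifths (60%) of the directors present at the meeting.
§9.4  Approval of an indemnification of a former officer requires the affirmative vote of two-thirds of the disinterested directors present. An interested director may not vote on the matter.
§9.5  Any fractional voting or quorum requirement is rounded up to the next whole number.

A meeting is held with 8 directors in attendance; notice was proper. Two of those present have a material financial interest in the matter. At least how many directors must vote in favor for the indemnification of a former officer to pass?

4

The indemnification of a former officer requires two-thirds of the disinterested directors present (8 − 2 = 6).
2/3 of 6 = 4.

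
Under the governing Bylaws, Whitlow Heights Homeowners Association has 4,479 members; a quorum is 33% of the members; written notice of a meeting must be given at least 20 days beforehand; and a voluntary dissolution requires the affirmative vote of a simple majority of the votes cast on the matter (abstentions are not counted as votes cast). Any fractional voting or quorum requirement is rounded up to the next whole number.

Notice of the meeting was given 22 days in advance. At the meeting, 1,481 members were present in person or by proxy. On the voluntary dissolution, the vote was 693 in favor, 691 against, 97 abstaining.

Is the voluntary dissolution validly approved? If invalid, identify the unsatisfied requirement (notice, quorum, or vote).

Valid — all requirements satisfied.

Notice: 22 days given; 20 required. Satisfied.
Quorum: 33% of 4,479 = 1,478.07, rounded up to 1,479; 1,481 present. Satisfied.
Vote: requires a majority of the votes cast (1,481 − 97 abstaining = 1,384); a majority of 1384 is 693, so 693 needed; 693 in favor. Satisfied.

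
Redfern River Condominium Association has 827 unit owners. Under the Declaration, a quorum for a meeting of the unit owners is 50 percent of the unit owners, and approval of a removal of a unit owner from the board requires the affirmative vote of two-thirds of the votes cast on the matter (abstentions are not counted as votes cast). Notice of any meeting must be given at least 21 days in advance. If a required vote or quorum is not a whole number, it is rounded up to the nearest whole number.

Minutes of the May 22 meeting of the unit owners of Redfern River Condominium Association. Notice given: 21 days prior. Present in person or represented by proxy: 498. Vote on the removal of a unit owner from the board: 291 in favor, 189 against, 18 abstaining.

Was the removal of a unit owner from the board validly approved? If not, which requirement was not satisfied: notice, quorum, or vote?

Notice: 21 days given; 21 required. Satisfied.
Quorum: 50% of 827 = 413.50, rounded up to 414; 498 present. Satisfied.
Vote: requires two-thirds of the votes cast (498 − 18 abstaining = 480); 2/3 of 480 = 320, so 320 needed; 291 in favor. Not satisfied.

Invalid — vote requirement not satisfied.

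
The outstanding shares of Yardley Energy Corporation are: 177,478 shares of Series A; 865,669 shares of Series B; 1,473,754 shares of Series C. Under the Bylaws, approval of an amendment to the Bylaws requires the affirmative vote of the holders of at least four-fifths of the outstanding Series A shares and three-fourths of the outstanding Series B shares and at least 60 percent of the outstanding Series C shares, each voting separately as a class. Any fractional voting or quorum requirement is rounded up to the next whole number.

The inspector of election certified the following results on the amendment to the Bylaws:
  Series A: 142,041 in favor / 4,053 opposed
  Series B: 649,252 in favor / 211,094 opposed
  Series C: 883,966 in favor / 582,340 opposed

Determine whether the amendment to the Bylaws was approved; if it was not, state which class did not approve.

Series A: 4/5 of 177478 = 141982.40, rounded up to 141983; 141,983 required, 142,041 in favor — approved.
Series B: 3/4 of 865669 = 649251.75, rounded up to 649252; 649,252 required, 649,252 in favor — approved.
Series C: 3/5 of 1473754 = 884252.40, rounded up to 884253; 884,253 required, 883,966 in favor — not approved.

Not approved — the Series C shares did not give the required vote.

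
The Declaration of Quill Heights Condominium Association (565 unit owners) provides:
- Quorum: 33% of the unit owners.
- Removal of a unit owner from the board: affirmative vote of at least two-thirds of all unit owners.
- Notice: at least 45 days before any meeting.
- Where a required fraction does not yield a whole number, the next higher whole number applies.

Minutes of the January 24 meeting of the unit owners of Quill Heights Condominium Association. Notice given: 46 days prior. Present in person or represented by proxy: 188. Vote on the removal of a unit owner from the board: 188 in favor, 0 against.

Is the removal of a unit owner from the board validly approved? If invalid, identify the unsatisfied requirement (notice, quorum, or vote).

Notice: 46 days given; 45 required. Satisfied.
Quorum: 33% of 565 = 186.45, rounded up to 187; 188 present. Satisfied.
Vote: requires two-thirds of all unit owners (565); 2/3 of 565 = 376.67, rounded up to 377, so 377 needed; 188 in favor. Not satisfied.

Invalid — vote requirement not satisfied.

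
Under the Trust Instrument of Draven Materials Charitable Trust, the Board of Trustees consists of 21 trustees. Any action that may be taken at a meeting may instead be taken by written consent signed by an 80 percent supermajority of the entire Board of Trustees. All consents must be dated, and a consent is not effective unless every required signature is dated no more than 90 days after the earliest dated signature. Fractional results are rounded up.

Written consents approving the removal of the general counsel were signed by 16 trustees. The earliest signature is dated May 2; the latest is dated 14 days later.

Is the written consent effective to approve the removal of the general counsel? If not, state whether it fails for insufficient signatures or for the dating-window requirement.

Signatures required: an 80 percent supermajority of 21 — 4/5 of 21 = 16.80, rounded up to 17, so 17 needed; 16 signed. Insufficient.
Dating window: the latest signature is 14 days after the earliest; the limit is 90 days. Within the window.

Not effective — insufficient signatures.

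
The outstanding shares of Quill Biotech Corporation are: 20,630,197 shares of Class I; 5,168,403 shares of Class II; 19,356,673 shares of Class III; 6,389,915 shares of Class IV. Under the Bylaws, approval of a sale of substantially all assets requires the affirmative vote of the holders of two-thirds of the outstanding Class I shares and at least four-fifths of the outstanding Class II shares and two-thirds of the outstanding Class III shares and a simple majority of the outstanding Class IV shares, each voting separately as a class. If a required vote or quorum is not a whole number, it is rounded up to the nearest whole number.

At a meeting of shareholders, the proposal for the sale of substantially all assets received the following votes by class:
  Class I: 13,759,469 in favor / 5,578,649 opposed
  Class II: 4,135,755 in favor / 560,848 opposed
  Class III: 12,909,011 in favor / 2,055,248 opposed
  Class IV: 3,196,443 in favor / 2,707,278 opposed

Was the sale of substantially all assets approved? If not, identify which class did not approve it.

Class I: 2/3 of 20630197 = 13753464.67, rounded up to 13753465; 13,753,465 required, 13,759,469 in favor — approved.
Class II: 4/5 of 5168403 = 4134722.40, rounded up to 4134723; 4,134,723 required, 4,135,755 in favor — approved.
Class III: 2/3 of 19356673 = 12904448.67, rounded up to 12904449; 12,904,449 required, 12,909,011 in favor — approved.
Class IV: a majority of 6389915 is 3194958; 3,194,958 required, 3,196,443 in favor — approved.

Approved — every class gave the required vote.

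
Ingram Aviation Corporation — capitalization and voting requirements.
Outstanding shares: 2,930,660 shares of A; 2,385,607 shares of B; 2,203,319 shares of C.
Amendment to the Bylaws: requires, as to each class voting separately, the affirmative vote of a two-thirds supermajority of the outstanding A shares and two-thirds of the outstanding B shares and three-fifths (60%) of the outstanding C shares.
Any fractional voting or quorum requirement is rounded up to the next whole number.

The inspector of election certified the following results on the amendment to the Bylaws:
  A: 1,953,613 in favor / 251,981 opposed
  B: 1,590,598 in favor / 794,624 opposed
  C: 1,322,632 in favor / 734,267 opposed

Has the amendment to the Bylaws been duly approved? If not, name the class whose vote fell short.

A: 2/3 of 2930660 = 1953773.33, rounded up to 1953774; 1,953,774 required, 1,953,613 in favor — not approved.
B: 2/3 of 2385607 = 1590404.67, rounded up to 1590405; 1,590,405 required, 1,590,598 in favor — approved.
C: 3/5 of 2203319 = 1321991.40, rounded up to 1321992; 1,321,992 required, 1,322,632 in favor — approved.

Not approved — the A shares did not give the required vote.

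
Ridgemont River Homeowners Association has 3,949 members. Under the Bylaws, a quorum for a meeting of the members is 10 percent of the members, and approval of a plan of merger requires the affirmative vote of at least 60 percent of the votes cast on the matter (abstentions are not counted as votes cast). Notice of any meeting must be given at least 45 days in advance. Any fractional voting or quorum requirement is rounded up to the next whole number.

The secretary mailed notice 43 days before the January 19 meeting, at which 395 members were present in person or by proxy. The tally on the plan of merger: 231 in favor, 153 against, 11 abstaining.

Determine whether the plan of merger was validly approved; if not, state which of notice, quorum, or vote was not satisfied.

Notice: 43 days given; 45 required. Not satisfied.
Quorum: 10% of 3,949 = 394.90, rounded up to 395; 395 present. Satisfied.
Vote: requires three-fifths of the votes cast (395 − 11 abstaining = 384); 3/5 of 384 = 230.40, rounded up to 231, so 231 needed; 231 in favor. Satisfied.

Invalid — notice requirement not satisfied.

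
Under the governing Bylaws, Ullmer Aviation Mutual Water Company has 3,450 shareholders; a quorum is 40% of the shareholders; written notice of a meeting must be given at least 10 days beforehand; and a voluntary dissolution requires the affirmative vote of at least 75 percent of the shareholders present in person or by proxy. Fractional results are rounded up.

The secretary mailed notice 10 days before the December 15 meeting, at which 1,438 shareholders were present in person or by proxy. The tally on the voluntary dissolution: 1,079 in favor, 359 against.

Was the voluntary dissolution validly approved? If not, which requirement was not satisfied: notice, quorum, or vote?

Notice: 10 days given; 10 required. Satisfied.
Quorum: 40% of 3,450 = 1,380; 1,438 present. Satisfied.
Vote: requires three-fourths of those present (1,438); 3/4 of 1438 = 1078.50, rounded up to 1079, so 1,079 needed; 1,079 in favor. Satisfied.

Valid — all requirements satisfied.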